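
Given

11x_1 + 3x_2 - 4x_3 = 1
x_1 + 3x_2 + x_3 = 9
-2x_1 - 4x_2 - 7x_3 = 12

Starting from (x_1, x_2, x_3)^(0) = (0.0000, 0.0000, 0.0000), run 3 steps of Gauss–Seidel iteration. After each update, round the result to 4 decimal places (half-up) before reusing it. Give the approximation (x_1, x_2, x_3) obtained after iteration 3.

Iteration 1:
  x_1 = (1 - (3)·0.0000 - (-4)·0.0000) / (11) = 0.0909
  x_2 = (9 - (1)·0.0909 - (1)·0.0000) / (3) = 2.9697
  x_3 = (12 - (-2)·0.0909 - (-4)·2.9697) / (-7) = -3.4372
Iteration 2:
  x_1 = (1 - (3)·2.9697 - (-4)·-3.4372) / (11) = -1.9689
  x_2 = (9 - (1)·-1.9689 - (1)·-3.4372) / (3) = 4.8020
  x_3 = (12 - (-2)·-1.9689 - (-4)·4.8020) / (-7) = -3.8957
Iteration 3:
  x_1 = (1 - (3)·4.8020 - (-4)·-3.8957) / (11) = -2.6353
  x_2 = (9 - (1)·-2.6353 - (1)·-3.8957) / (3) = 5.1770
  x_3 = (12 - (-2)·-2.6353 - (-4)·5.1770) / (-7) = -3.9196

(-2.6353, 5.1770, -3.9196)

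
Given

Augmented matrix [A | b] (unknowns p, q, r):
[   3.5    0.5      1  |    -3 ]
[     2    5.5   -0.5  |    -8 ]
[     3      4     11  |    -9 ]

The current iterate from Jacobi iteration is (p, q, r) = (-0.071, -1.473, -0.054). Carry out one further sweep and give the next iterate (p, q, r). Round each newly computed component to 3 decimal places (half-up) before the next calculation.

One sweep:
  p = (-3 - (0.5)·-1.473 - (1)·-0.054) / (3.5) = -0.631
  q = (-8 - (2)·-0.071 - (-0.5)·-0.054) / (5.5) = -1.434
  r = (-9 - (3)·-0.071 - (4)·-1.473) / (11) = -0.263

(-0.631, -1.434, -0.263)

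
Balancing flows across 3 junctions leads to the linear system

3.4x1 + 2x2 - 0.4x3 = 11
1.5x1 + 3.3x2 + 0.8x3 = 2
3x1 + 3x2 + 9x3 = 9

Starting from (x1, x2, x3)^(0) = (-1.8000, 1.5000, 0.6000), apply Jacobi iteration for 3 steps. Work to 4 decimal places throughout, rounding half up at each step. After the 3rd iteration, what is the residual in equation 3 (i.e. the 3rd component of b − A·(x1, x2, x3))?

-3.8430

Iteration 1:
  x1 = (11 - (2)·1.5000 - (-0.4)·0.6000) / (3.4) = 2.4235
  x2 = (2 - (1.5)·-1.8000 - (0.8)·0.6000) / (3.3) = 1.2788
  x3 = (9 - (3)·-1.8000 - (3)·1.5000) / (9) = 1.1000
Iteration 2:
  x1 = (11 - (2)·1.2788 - (-0.4)·1.1000) / (3.4) = 2.6125
  x2 = (2 - (1.5)·2.4235 - (0.8)·1.1000) / (3.3) = -0.7622
  x3 = (9 - (3)·2.4235 - (3)·1.2788) / (9) = -0.2341
Iteration 3:
  x1 = (11 - (2)·-0.7622 - (-0.4)·-0.2341) / (3.4) = 3.6561
  x2 = (2 - (1.5)·2.6125 - (0.8)·-0.2341) / (3.3) = -0.5247
  x3 = (9 - (3)·2.6125 - (3)·-0.7622) / (9) = 0.3832
Residual b − A·x = (-0.2281, -2.0592, -3.8430)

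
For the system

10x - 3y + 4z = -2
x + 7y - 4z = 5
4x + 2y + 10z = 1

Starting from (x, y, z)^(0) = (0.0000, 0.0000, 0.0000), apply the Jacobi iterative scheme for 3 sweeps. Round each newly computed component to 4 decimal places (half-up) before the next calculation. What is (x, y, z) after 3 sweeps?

(0.0252, 0.7392, -0.0497)

Iteration 1:
  x = (-2 - (-3)·0.0000 - (4)·0.0000) / (10) = -0.2000
  y = (5 - (1)·0.0000 - (-4)·0.0000) / (7) = 0.7143
  z = (1 - (4)·0.0000 - (2)·0.0000) / (10) = 0.1000
Iteration 2:
  x = (-2 - (-3)·0.7143 - (4)·0.1000) / (10) = -0.0257
  y = (5 - (1)·-0.2000 - (-4)·0.1000) / (7) = 0.8000
  z = (1 - (4)·-0.2000 - (2)·0.7143) / (10) = 0.0371
Iteration 3:
  x = (-2 - (-3)·0.8000 - (4)·0.0371) / (10) = 0.0252
  y = (5 - (1)·-0.0257 - (-4)·0.0371) / (7) = 0.7392
  z = (1 - (4)·-0.0257 - (2)·0.8000) / (10) = -0.0497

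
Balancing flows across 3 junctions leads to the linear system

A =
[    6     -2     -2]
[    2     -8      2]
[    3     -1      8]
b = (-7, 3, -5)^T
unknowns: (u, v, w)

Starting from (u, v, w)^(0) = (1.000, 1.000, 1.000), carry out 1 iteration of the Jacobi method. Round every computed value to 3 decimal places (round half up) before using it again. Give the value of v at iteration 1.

0.125

Iteration 1:
  u = (-7 - (-2)·1.000 - (-2)·1.000) / (6) = -0.500
  v = (3 - (2)·1.000 - (2)·1.000) / (-8) = 0.125
  w = (-5 - (3)·1.000 - (-1)·1.000) / (8) = -0.875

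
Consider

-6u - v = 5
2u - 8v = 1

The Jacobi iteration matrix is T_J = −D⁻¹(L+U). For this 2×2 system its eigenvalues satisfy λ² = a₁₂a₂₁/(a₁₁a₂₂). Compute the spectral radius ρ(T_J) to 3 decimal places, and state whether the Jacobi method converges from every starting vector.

0.204

a₁₂a₂₁/(a₁₁a₂₂) = (-1)·(2) / ((-6)·(-8)) = -0.041667
ρ = √|-0.041667| = √0.041667 = 0.204
ρ < 1, so Jacobi converges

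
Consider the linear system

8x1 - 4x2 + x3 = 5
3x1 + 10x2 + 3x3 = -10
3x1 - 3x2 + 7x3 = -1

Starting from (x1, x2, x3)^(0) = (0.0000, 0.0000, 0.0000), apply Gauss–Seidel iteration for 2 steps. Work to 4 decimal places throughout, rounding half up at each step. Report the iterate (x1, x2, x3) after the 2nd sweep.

(0.1462, -0.7680, -0.5347)

Iteration 1:
  x1 = (5 - (-4)·0.0000 - (1)·0.0000) / (8) = 0.6250
  x2 = (-10 - (3)·0.6250 - (3)·0.0000) / (10) = -1.1875
  x3 = (-1 - (3)·0.6250 - (-3)·-1.1875) / (7) = -0.9196
Iteration 2:
  x1 = (5 - (-4)·-1.1875 - (1)·-0.9196) / (8) = 0.1462
  x2 = (-10 - (3)·0.1462 - (3)·-0.9196) / (10) = -0.7680
  x3 = (-1 - (3)·0.1462 - (-3)·-0.7680) / (7) = -0.5347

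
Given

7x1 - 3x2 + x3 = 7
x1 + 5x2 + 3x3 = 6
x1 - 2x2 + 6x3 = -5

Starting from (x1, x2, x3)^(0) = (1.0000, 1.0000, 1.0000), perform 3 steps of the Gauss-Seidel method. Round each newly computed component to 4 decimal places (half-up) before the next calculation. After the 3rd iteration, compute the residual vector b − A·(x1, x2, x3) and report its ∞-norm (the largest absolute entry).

Iteration 1:
  x1 = (7 - (-3)·1.0000 - (1)·1.0000) / (7) = 1.2857
  x2 = (6 - (1)·1.2857 - (3)·1.0000) / (5) = 0.3429
  x3 = (-5 - (1)·1.2857 - (-2)·0.3429) / (6) = -0.9333
Iteration 2:
  x1 = (7 - (-3)·0.3429 - (1)·-0.9333) / (7) = 1.2803
  x2 = (6 - (1)·1.2803 - (3)·-0.9333) / (5) = 1.5039
  x3 = (-5 - (1)·1.2803 - (-2)·1.5039) / (6) = -0.5454
Iteration 3:
  x1 = (7 - (-3)·1.5039 - (1)·-0.5454) / (7) = 1.7224
  x2 = (6 - (1)·1.7224 - (3)·-0.5454) / (5) = 1.1828
  x3 = (-5 - (1)·1.7224 - (-2)·1.1828) / (6) = -0.7261
Residual b − A·x = (-0.7823, 0.5419, -0.0002); ∞-norm = 0.7823

0.7823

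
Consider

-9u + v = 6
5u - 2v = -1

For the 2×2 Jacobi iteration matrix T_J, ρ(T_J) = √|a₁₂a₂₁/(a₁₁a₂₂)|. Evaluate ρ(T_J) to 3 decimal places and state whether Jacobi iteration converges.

a₁₂a₂₁/(a₁₁a₂₂) = (1)·(5) / ((-9)·(-2)) = 0.277778
ρ = √|0.277778| = √0.277778 = 0.527
ρ < 1, so Jacobi converges

0.527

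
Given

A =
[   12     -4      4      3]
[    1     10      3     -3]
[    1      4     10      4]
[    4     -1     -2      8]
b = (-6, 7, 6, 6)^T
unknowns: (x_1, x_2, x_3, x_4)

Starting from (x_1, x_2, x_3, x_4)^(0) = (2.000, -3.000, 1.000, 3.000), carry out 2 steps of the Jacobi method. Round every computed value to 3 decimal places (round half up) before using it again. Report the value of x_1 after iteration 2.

-0.173

Iteration 1:
  x_1 = (-6 - (-4)·-3.000 - (4)·1.000 - (3)·3.000) / (12) = -2.583
  x_2 = (7 - (1)·2.000 - (3)·1.000 - (-3)·3.000) / (10) = 1.100
  x_3 = (6 - (1)·2.000 - (4)·-3.000 - (4)·3.000) / (10) = 0.400
  x_4 = (6 - (4)·2.000 - (-1)·-3.000 - (-2)·1.000) / (8) = -0.375
Iteration 2:
  x_1 = (-6 - (-4)·1.100 - (4)·0.400 - (3)·-0.375) / (12) = -0.173
  x_2 = (7 - (1)·-2.583 - (3)·0.400 - (-3)·-0.375) / (10) = 0.726
  x_3 = (6 - (1)·-2.583 - (4)·1.100 - (4)·-0.375) / (10) = 0.568
  x_4 = (6 - (4)·-2.583 - (-1)·1.100 - (-2)·0.400) / (8) = 2.279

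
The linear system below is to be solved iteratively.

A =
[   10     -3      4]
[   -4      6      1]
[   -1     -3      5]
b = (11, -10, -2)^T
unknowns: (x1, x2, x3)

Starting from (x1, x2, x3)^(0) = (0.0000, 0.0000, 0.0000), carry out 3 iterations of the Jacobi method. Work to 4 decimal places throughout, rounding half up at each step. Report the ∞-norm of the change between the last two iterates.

Iteration 1:
  x1 = (11 - (-3)·0.0000 - (4)·0.0000) / (10) = 1.1000
  x2 = (-10 - (-4)·0.0000 - (1)·0.0000) / (6) = -1.6667
  x3 = (-2 - (-1)·0.0000 - (-3)·0.0000) / (5) = -0.4000
Iteration 2:
  x1 = (11 - (-3)·-1.6667 - (4)·-0.4000) / (10) = 0.7600
  x2 = (-10 - (-4)·1.1000 - (1)·-0.4000) / (6) = -0.8667
  x3 = (-2 - (-1)·1.1000 - (-3)·-1.6667) / (5) = -1.1800
Iteration 3:
  x1 = (11 - (-3)·-0.8667 - (4)·-1.1800) / (10) = 1.3120
  x2 = (-10 - (-4)·0.7600 - (1)·-1.1800) / (6) = -0.9633
  x3 = (-2 - (-1)·0.7600 - (-3)·-0.8667) / (5) = -0.7680
Change: (0.5520, -0.0966, 0.4120) → max |·| = 0.5520

0.5520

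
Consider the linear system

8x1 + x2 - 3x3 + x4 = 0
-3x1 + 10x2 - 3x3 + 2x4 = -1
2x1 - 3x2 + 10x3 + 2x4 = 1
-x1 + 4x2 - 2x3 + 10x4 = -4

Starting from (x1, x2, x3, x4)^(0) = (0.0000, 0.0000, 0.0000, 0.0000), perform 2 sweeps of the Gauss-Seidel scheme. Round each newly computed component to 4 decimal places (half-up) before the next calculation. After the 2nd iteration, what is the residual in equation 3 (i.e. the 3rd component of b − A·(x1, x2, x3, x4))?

Iteration 1:
  x1 = (0 - (1)·0.0000 - (-3)·0.0000 - (1)·0.0000) / (8) = 0.0000
  x2 = (-1 - (-3)·0.0000 - (-3)·0.0000 - (2)·0.0000) / (10) = -0.1000
  x3 = (1 - (2)·0.0000 - (-3)·-0.1000 - (2)·0.0000) / (10) = 0.0700
  x4 = (-4 - (-1)·0.0000 - (4)·-0.1000 - (-2)·0.0700) / (10) = -0.3460
Iteration 2:
  x1 = (0 - (1)·-0.1000 - (-3)·0.0700 - (1)·-0.3460) / (8) = 0.0820
  x2 = (-1 - (-3)·0.0820 - (-3)·0.0700 - (2)·-0.3460) / (10) = 0.0148
  x3 = (1 - (2)·0.0820 - (-3)·0.0148 - (2)·-0.3460) / (10) = 0.1572
  x4 = (-4 - (-1)·0.0820 - (4)·0.0148 - (-2)·0.1572) / (10) = -0.3663
Residual b − A·x = (0.1671, 0.3022, 0.0410, 0.0002)

0.0410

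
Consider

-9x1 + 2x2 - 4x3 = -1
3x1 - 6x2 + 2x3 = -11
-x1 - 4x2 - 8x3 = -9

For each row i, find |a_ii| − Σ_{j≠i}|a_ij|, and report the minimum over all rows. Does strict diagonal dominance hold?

1

row 1: |-9| − (2+4) = 3
row 2: |-6| − (3+2) = 1
row 3: |-8| − (1+4) = 3
minimum over rows = 1 → strictly diagonally dominant (convergence guaranteed)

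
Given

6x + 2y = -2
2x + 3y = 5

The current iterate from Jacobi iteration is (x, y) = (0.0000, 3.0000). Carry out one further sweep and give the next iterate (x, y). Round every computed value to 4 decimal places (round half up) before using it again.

(-1.3333, 1.6667)

One sweep:
  x = (-2 - (2)·3.0000) / (6) = -1.3333
  y = (5 - (2)·0.0000) / (3) = 1.6667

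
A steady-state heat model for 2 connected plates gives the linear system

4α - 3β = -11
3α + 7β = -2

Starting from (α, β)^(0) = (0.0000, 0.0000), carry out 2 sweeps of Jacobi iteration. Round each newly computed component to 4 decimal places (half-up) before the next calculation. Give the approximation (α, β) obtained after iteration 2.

Iteration 1:
  α = (-11 - (-3)·0.0000) / (4) = -2.7500
  β = (-2 - (3)·0.0000) / (7) = -0.2857
Iteration 2:
  α = (-11 - (-3)·-0.2857) / (4) = -2.9643
  β = (-2 - (3)·-2.7500) / (7) = 0.8929

(-2.9643, 0.8929)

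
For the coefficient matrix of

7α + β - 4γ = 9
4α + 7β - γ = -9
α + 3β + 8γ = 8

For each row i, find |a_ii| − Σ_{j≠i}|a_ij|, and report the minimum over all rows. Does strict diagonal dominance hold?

2

row 1: |7| − (1+4) = 2
row 2: |7| − (4+1) = 2
row 3: |8| − (1+3) = 4
minimum over rows = 2 → strictly diagonally dominant (convergence guaranteed)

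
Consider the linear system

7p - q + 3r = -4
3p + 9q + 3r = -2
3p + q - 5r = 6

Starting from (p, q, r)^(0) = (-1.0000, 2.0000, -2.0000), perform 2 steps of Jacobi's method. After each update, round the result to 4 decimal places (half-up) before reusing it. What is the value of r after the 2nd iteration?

-0.7016

Iteration 1:
  p = (-4 - (-1)·2.0000 - (3)·-2.0000) / (7) = 0.5714
  q = (-2 - (3)·-1.0000 - (3)·-2.0000) / (9) = 0.7778
  r = (6 - (3)·-1.0000 - (1)·2.0000) / (-5) = -1.4000
Iteration 2:
  p = (-4 - (-1)·0.7778 - (3)·-1.4000) / (7) = 0.1397
  q = (-2 - (3)·0.5714 - (3)·-1.4000) / (9) = 0.0540
  r = (6 - (3)·0.5714 - (1)·0.7778) / (-5) = -0.7016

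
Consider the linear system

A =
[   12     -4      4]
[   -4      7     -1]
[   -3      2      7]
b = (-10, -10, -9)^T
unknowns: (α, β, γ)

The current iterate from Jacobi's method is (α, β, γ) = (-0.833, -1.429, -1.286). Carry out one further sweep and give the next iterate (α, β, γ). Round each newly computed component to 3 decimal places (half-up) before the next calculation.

(-0.881, -2.088, -1.234)

One sweep:
  α = (-10 - (-4)·-1.429 - (4)·-1.286) / (12) = -0.881
  β = (-10 - (-4)·-0.833 - (-1)·-1.286) / (7) = -2.088
  γ = (-9 - (-3)·-0.833 - (2)·-1.429) / (7) = -1.234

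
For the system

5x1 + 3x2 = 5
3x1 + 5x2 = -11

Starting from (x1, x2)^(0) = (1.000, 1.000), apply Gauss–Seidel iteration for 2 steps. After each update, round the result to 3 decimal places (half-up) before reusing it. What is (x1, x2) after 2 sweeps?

(2.464, -3.678)

Iteration 1:
  x1 = (5 - (3)·1.000) / (5) = 0.400
  x2 = (-11 - (3)·0.400) / (5) = -2.440
Iteration 2:
  x1 = (5 - (3)·-2.440) / (5) = 2.464
  x2 = (-11 - (3)·2.464) / (5) = -3.678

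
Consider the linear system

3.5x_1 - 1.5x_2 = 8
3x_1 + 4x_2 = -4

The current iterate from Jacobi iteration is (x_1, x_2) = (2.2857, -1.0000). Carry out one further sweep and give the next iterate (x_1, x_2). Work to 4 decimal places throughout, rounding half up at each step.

One sweep:
  x_1 = (8 - (-1.5)·-1.0000) / (3.5) = 1.8571
  x_2 = (-4 - (3)·2.2857) / (4) = -2.7143

(1.8571, -2.7143)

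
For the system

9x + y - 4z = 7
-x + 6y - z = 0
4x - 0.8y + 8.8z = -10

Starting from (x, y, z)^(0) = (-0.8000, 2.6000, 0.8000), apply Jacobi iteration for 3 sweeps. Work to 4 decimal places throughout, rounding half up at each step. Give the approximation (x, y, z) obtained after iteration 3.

(0.0964, -0.1635, -1.3769)

Iteration 1:
  x = (7 - (1)·2.6000 - (-4)·0.8000) / (9) = 0.8444
  y = (0 - (-1)·-0.8000 - (-1)·0.8000) / (6) = 0.0000
  z = (-10 - (4)·-0.8000 - (-0.8)·2.6000) / (8.8) = -0.5364
Iteration 2:
  x = (7 - (1)·0.0000 - (-4)·-0.5364) / (9) = 0.5394
  y = (0 - (-1)·0.8444 - (-1)·-0.5364) / (6) = 0.0513
  z = (-10 - (4)·0.8444 - (-0.8)·0.0000) / (8.8) = -1.5202
Iteration 3:
  x = (7 - (1)·0.0513 - (-4)·-1.5202) / (9) = 0.0964
  y = (0 - (-1)·0.5394 - (-1)·-1.5202) / (6) = -0.1635
  z = (-10 - (4)·0.5394 - (-0.8)·0.0513) / (8.8) = -1.3769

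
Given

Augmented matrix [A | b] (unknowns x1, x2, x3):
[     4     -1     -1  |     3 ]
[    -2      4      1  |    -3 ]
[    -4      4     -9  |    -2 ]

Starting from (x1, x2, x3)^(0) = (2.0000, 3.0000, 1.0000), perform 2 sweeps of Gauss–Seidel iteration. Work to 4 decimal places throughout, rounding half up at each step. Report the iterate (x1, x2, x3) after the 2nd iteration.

(0.5660, -0.3142, -0.1690)

Iteration 1:
  x1 = (3 - (-1)·3.0000 - (-1)·1.0000) / (4) = 1.7500
  x2 = (-3 - (-2)·1.7500 - (1)·1.0000) / (4) = -0.1250
  x3 = (-2 - (-4)·1.7500 - (4)·-0.1250) / (-9) = -0.6111
Iteration 2:
  x1 = (3 - (-1)·-0.1250 - (-1)·-0.6111) / (4) = 0.5660
  x2 = (-3 - (-2)·0.5660 - (1)·-0.6111) / (4) = -0.3142
  x3 = (-2 - (-4)·0.5660 - (4)·-0.3142) / (-9) = -0.1690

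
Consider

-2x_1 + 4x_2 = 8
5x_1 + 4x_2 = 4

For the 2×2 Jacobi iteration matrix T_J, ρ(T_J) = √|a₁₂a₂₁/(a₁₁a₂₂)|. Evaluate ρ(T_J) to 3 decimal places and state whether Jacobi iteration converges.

a₁₂a₂₁/(a₁₁a₂₂) = (4)·(5) / ((-2)·(4)) = -2.500000
ρ = √|-2.500000| = √2.500000 = 1.581
ρ > 1, so Jacobi diverges

1.581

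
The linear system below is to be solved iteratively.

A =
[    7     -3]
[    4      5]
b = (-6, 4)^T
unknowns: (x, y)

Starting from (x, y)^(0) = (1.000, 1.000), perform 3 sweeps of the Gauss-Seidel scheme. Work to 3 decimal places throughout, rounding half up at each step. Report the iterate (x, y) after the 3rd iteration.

Iteration 1:
  x = (-6 - (-3)·1.000) / (7) = -0.429
  y = (4 - (4)·-0.429) / (5) = 1.143
Iteration 2:
  x = (-6 - (-3)·1.143) / (7) = -0.367
  y = (4 - (4)·-0.367) / (5) = 1.094
Iteration 3:
  x = (-6 - (-3)·1.094) / (7) = -0.388
  y = (4 - (4)·-0.388) / (5) = 1.110

(-0.388, 1.110)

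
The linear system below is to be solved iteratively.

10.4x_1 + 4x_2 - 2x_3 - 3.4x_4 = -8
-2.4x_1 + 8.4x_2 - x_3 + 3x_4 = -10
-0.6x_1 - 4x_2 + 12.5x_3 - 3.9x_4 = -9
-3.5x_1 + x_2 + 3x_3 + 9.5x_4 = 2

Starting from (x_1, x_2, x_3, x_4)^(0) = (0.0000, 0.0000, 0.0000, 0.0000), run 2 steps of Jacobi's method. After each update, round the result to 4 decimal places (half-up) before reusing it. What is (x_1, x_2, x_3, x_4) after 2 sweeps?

Iteration 1:
  x_1 = (-8 - (4)·0.0000 - (-2)·0.0000 - (-3.4)·0.0000) / (10.4) = -0.7692
  x_2 = (-10 - (-2.4)·0.0000 - (-1)·0.0000 - (3)·0.0000) / (8.4) = -1.1905
  x_3 = (-9 - (-0.6)·0.0000 - (-4)·0.0000 - (-3.9)·0.0000) / (12.5) = -0.7200
  x_4 = (2 - (-3.5)·0.0000 - (1)·0.0000 - (3)·0.0000) / (9.5) = 0.2105
Iteration 2:
  x_1 = (-8 - (4)·-1.1905 - (-2)·-0.7200 - (-3.4)·0.2105) / (10.4) = -0.3810
  x_2 = (-10 - (-2.4)·-0.7692 - (-1)·-0.7200 - (3)·0.2105) / (8.4) = -1.5711
  x_3 = (-9 - (-0.6)·-0.7692 - (-4)·-1.1905 - (-3.9)·0.2105) / (12.5) = -1.0722
  x_4 = (2 - (-3.5)·-0.7692 - (1)·-1.1905 - (3)·-0.7200) / (9.5) = 0.2798

(-0.3810, -1.5711, -1.0722, 0.2798)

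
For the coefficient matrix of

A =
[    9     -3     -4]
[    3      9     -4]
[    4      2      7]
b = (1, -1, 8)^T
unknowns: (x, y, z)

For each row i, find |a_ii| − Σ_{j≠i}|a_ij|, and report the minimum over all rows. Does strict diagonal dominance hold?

1

row 1: |9| − (3+4) = 2
row 2: |9| − (3+4) = 2
row 3: |7| − (4+2) = 1
minimum over rows = 1 → strictly diagonally dominant (convergence guaranteed)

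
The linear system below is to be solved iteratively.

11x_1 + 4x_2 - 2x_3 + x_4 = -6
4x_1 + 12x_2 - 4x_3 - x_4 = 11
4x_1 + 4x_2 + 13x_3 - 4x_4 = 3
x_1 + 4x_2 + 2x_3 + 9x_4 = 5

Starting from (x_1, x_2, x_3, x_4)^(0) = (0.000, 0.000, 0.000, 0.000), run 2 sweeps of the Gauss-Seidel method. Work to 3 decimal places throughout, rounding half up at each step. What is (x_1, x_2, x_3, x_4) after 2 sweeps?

(-0.944, 1.261, 0.169, 0.062)

Iteration 1:
  x_1 = (-6 - (4)·0.000 - (-2)·0.000 - (1)·0.000) / (11) = -0.545
  x_2 = (11 - (4)·-0.545 - (-4)·0.000 - (-1)·0.000) / (12) = 1.098
  x_3 = (3 - (4)·-0.545 - (4)·1.098 - (-4)·0.000) / (13) = 0.061
  x_4 = (5 - (1)·-0.545 - (4)·1.098 - (2)·0.061) / (9) = 0.115
Iteration 2:
  x_1 = (-6 - (4)·1.098 - (-2)·0.061 - (1)·0.115) / (11) = -0.944
  x_2 = (11 - (4)·-0.944 - (-4)·0.061 - (-1)·0.115) / (12) = 1.261
  x_3 = (3 - (4)·-0.944 - (4)·1.261 - (-4)·0.115) / (13) = 0.169
  x_4 = (5 - (1)·-0.944 - (4)·1.261 - (2)·0.169) / (9) = 0.062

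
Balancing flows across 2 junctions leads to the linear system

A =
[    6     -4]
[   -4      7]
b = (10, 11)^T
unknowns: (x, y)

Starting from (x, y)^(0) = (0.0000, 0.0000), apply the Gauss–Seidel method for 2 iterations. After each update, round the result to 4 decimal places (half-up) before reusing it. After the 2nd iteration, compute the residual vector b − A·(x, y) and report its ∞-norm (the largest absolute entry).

Iteration 1:
  x = (10 - (-4)·0.0000) / (6) = 1.6667
  y = (11 - (-4)·1.6667) / (7) = 2.5238
Iteration 2:
  x = (10 - (-4)·2.5238) / (6) = 3.3492
  y = (11 - (-4)·3.3492) / (7) = 3.4853
Residual b − A·x = (3.8460, -0.0003); ∞-norm = 3.8460

3.8460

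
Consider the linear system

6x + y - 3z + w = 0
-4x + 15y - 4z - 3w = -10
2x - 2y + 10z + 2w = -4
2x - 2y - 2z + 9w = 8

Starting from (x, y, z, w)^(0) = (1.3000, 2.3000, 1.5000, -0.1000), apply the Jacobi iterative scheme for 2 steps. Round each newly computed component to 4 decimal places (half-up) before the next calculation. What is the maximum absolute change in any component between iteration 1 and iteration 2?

Iteration 1:
  x = (0 - (1)·2.3000 - (-3)·1.5000 - (1)·-0.1000) / (6) = 0.3833
  y = (-10 - (-4)·1.3000 - (-4)·1.5000 - (-3)·-0.1000) / (15) = 0.0600
  z = (-4 - (2)·1.3000 - (-2)·2.3000 - (2)·-0.1000) / (10) = -0.1800
  w = (8 - (2)·1.3000 - (-2)·2.3000 - (-2)·1.5000) / (9) = 1.4444
Iteration 2:
  x = (0 - (1)·0.0600 - (-3)·-0.1800 - (1)·1.4444) / (6) = -0.3407
  y = (-10 - (-4)·0.3833 - (-4)·-0.1800 - (-3)·1.4444) / (15) = -0.3236
  z = (-4 - (2)·0.3833 - (-2)·0.0600 - (2)·1.4444) / (10) = -0.7535
  w = (8 - (2)·0.3833 - (-2)·0.0600 - (-2)·-0.1800) / (9) = 0.7770
Change: (-0.7240, -0.3836, -0.5735, -0.6674) → max |·| = 0.7240

0.7240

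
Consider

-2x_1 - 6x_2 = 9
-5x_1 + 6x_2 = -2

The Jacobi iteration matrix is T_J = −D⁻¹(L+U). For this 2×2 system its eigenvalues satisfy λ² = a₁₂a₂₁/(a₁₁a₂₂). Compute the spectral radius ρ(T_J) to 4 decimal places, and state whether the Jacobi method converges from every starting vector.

a₁₂a₂₁/(a₁₁a₂₂) = (-6)·(-5) / ((-2)·(6)) = -2.500000
ρ = √|-2.500000| = √2.500000 = 1.5811
ρ > 1, so Jacobi diverges

1.5811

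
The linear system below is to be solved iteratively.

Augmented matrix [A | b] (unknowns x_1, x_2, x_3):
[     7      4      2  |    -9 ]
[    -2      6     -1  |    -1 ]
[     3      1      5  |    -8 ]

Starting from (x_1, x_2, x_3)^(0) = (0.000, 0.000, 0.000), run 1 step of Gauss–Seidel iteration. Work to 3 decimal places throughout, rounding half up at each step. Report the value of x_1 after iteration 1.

-1.286

Iteration 1:
  x_1 = (-9 - (4)·0.000 - (2)·0.000) / (7) = -1.286
  x_2 = (-1 - (-2)·-1.286 - (-1)·0.000) / (6) = -0.595
  x_3 = (-8 - (3)·-1.286 - (1)·-0.595) / (5) = -0.709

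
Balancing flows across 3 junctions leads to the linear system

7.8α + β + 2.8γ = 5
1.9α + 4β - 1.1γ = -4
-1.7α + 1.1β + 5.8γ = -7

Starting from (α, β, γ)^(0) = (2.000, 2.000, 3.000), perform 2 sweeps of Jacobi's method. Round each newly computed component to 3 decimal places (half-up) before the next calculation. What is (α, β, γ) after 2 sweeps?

Iteration 1:
  α = (5 - (1)·2.000 - (2.8)·3.000) / (7.8) = -0.692
  β = (-4 - (1.9)·2.000 - (-1.1)·3.000) / (4) = -1.125
  γ = (-7 - (-1.7)·2.000 - (1.1)·2.000) / (5.8) = -1.000
Iteration 2:
  α = (5 - (1)·-1.125 - (2.8)·-1.000) / (7.8) = 1.144
  β = (-4 - (1.9)·-0.692 - (-1.1)·-1.000) / (4) = -0.946
  γ = (-7 - (-1.7)·-0.692 - (1.1)·-1.125) / (5.8) = -1.196

(1.144, -0.946, -1.196)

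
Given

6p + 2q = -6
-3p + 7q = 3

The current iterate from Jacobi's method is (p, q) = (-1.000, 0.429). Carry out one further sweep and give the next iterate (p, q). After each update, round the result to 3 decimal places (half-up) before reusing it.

(-1.143, 0.000)

One sweep:
  p = (-6 - (2)·0.429) / (6) = -1.143
  q = (3 - (-3)·-1.000) / (7) = 0.000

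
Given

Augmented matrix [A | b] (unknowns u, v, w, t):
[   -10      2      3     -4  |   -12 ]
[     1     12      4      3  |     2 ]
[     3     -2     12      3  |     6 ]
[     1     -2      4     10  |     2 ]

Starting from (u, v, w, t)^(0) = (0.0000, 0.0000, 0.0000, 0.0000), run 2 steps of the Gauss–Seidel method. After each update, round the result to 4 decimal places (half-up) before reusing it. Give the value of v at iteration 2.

-0.0120

Iteration 1:
  u = (-12 - (2)·0.0000 - (3)·0.0000 - (-4)·0.0000) / (-10) = 1.2000
  v = (2 - (1)·1.2000 - (4)·0.0000 - (3)·0.0000) / (12) = 0.0667
  w = (6 - (3)·1.2000 - (-2)·0.0667 - (3)·0.0000) / (12) = 0.2111
  t = (2 - (1)·1.2000 - (-2)·0.0667 - (4)·0.2111) / (10) = 0.0089
Iteration 2:
  u = (-12 - (2)·0.0667 - (3)·0.2111 - (-4)·0.0089) / (-10) = 1.2731
  v = (2 - (1)·1.2731 - (4)·0.2111 - (3)·0.0089) / (12) = -0.0120
  w = (6 - (3)·1.2731 - (-2)·-0.0120 - (3)·0.0089) / (12) = 0.1775
  t = (2 - (1)·1.2731 - (-2)·-0.0120 - (4)·0.1775) / (10) = -0.0007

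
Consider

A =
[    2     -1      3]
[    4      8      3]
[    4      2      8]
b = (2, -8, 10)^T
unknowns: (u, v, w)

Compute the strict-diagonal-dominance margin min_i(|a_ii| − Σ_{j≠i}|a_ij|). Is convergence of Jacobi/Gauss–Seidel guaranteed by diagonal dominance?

row 1: |2| − (1+3) = -2
row 2: |8| − (4+3) = 1
row 3: |8| − (4+2) = 2
minimum over rows = -2 → not strictly diagonally dominant

-2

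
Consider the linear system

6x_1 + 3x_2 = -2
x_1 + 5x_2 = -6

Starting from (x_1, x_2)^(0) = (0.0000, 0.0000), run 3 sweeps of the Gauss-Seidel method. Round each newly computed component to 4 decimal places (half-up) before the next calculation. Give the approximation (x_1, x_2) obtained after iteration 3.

(0.2900, -1.2580)

Iteration 1:
  x_1 = (-2 - (3)·0.0000) / (6) = -0.3333
  x_2 = (-6 - (1)·-0.3333) / (5) = -1.1333
Iteration 2:
  x_1 = (-2 - (3)·-1.1333) / (6) = 0.2333
  x_2 = (-6 - (1)·0.2333) / (5) = -1.2467
Iteration 3:
  x_1 = (-2 - (3)·-1.2467) / (6) = 0.2900
  x_2 = (-6 - (1)·0.2900) / (5) = -1.2580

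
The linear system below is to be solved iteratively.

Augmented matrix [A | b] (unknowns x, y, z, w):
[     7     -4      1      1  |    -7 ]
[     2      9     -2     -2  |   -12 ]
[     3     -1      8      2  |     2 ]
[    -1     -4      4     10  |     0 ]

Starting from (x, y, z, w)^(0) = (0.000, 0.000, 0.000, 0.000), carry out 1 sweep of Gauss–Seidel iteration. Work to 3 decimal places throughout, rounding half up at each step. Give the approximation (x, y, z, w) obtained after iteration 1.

Iteration 1:
  x = (-7 - (-4)·0.000 - (1)·0.000 - (1)·0.000) / (7) = -1.000
  y = (-12 - (2)·-1.000 - (-2)·0.000 - (-2)·0.000) / (9) = -1.111
  z = (2 - (3)·-1.000 - (-1)·-1.111 - (2)·0.000) / (8) = 0.486
  w = (0 - (-1)·-1.000 - (-4)·-1.111 - (4)·0.486) / (10) = -0.739

(-1.000, -1.111, 0.486, -0.739)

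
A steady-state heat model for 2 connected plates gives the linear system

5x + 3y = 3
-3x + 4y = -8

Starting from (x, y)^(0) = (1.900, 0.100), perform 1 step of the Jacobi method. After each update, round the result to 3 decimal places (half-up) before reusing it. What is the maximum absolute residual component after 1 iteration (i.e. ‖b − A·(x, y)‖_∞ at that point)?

4.080

Iteration 1:
  x = (3 - (3)·0.100) / (5) = 0.540
  y = (-8 - (-3)·1.900) / (4) = -0.575
Residual b − A·x = (2.025, -4.080); ∞-norm = 4.080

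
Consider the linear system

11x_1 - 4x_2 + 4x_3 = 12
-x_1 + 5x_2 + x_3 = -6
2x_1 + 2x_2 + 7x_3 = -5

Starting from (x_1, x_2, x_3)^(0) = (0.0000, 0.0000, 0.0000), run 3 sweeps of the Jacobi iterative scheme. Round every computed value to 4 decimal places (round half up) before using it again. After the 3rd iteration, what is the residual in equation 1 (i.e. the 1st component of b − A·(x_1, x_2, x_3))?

0.0450

Iteration 1:
  x_1 = (12 - (-4)·0.0000 - (4)·0.0000) / (11) = 1.0909
  x_2 = (-6 - (-1)·0.0000 - (1)·0.0000) / (5) = -1.2000
  x_3 = (-5 - (2)·0.0000 - (2)·0.0000) / (7) = -0.7143
Iteration 2:
  x_1 = (12 - (-4)·-1.2000 - (4)·-0.7143) / (11) = 0.9143
  x_2 = (-6 - (-1)·1.0909 - (1)·-0.7143) / (5) = -0.8390
  x_3 = (-5 - (2)·1.0909 - (2)·-1.2000) / (7) = -0.6831
Iteration 3:
  x_1 = (12 - (-4)·-0.8390 - (4)·-0.6831) / (11) = 1.0342
  x_2 = (-6 - (-1)·0.9143 - (1)·-0.6831) / (5) = -0.8805
  x_3 = (-5 - (2)·0.9143 - (2)·-0.8390) / (7) = -0.7358
Residual b − A·x = (0.0450, 0.1725, -0.1568)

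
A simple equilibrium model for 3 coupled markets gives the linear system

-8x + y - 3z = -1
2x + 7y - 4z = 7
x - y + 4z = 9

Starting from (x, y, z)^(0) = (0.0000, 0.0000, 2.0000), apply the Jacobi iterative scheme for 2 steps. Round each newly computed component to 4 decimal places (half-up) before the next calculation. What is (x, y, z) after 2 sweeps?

(-0.4509, 2.4643, 2.9420)

Iteration 1:
  x = (-1 - (1)·0.0000 - (-3)·2.0000) / (-8) = -0.6250
  y = (7 - (2)·0.0000 - (-4)·2.0000) / (7) = 2.1429
  z = (9 - (1)·0.0000 - (-1)·0.0000) / (4) = 2.2500
Iteration 2:
  x = (-1 - (1)·2.1429 - (-3)·2.2500) / (-8) = -0.4509
  y = (7 - (2)·-0.6250 - (-4)·2.2500) / (7) = 2.4643
  z = (9 - (1)·-0.6250 - (-1)·2.1429) / (4) = 2.9420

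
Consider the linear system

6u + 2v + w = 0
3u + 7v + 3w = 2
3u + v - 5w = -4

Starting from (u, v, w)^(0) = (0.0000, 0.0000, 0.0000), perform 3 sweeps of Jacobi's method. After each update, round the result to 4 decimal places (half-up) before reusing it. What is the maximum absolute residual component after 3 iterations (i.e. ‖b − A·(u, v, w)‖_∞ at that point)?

Iteration 1:
  u = (0 - (2)·0.0000 - (1)·0.0000) / (6) = 0.0000
  v = (2 - (3)·0.0000 - (3)·0.0000) / (7) = 0.2857
  w = (-4 - (3)·0.0000 - (1)·0.0000) / (-5) = 0.8000
Iteration 2:
  u = (0 - (2)·0.2857 - (1)·0.8000) / (6) = -0.2286
  v = (2 - (3)·0.0000 - (3)·0.8000) / (7) = -0.0571
  w = (-4 - (3)·0.0000 - (1)·0.2857) / (-5) = 0.8571
Iteration 3:
  u = (0 - (2)·-0.0571 - (1)·0.8571) / (6) = -0.1238
  v = (2 - (3)·-0.2286 - (3)·0.8571) / (7) = 0.0164
  w = (-4 - (3)·-0.2286 - (1)·-0.0571) / (-5) = 0.6514
Residual b − A·x = (0.0586, 0.3024, -0.3880); ∞-norm = 0.3880

0.3880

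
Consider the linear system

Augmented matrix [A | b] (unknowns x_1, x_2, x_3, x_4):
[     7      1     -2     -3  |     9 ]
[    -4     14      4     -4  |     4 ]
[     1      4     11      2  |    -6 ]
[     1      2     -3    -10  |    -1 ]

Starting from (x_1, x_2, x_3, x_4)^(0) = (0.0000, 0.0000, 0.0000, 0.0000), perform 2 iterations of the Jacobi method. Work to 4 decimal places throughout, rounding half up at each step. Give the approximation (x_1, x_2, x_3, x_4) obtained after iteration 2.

Iteration 1:
  x_1 = (9 - (1)·0.0000 - (-2)·0.0000 - (-3)·0.0000) / (7) = 1.2857
  x_2 = (4 - (-4)·0.0000 - (4)·0.0000 - (-4)·0.0000) / (14) = 0.2857
  x_3 = (-6 - (1)·0.0000 - (4)·0.0000 - (2)·0.0000) / (11) = -0.5455
  x_4 = (-1 - (1)·0.0000 - (2)·0.0000 - (-3)·0.0000) / (-10) = 0.1000
Iteration 2:
  x_1 = (9 - (1)·0.2857 - (-2)·-0.5455 - (-3)·0.1000) / (7) = 1.1319
  x_2 = (4 - (-4)·1.2857 - (4)·-0.5455 - (-4)·0.1000) / (14) = 0.8375
  x_3 = (-6 - (1)·1.2857 - (4)·0.2857 - (2)·0.1000) / (11) = -0.7844
  x_4 = (-1 - (1)·1.2857 - (2)·0.2857 - (-3)·-0.5455) / (-10) = 0.4494

(1.1319, 0.8375, -0.7844, 0.4494)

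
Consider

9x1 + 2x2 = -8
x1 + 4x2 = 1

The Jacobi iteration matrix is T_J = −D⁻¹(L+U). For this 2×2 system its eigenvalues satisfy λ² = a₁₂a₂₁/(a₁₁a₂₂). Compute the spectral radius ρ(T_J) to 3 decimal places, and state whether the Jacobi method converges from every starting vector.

0.236

a₁₂a₂₁/(a₁₁a₂₂) = (2)·(1) / ((9)·(4)) = 0.055556
ρ = √|0.055556| = √0.055556 = 0.236
ρ < 1, so Jacobi converges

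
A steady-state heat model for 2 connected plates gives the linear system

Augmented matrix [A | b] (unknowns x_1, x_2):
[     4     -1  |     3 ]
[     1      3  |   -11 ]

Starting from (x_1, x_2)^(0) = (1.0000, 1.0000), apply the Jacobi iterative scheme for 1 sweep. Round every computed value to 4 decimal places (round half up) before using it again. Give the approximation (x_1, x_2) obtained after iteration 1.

Iteration 1:
  x_1 = (3 - (-1)·1.0000) / (4) = 1.0000
  x_2 = (-11 - (1)·1.0000) / (3) = -4.0000

(1.0000, -4.0000)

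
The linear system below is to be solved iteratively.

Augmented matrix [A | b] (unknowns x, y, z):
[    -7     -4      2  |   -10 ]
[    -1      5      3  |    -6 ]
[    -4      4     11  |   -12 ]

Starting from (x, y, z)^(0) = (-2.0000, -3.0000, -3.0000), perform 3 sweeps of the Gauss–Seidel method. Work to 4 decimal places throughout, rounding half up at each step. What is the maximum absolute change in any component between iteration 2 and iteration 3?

1.0058

Iteration 1:
  x = (-10 - (-4)·-3.0000 - (2)·-3.0000) / (-7) = 2.2857
  y = (-6 - (-1)·2.2857 - (3)·-3.0000) / (5) = 1.0571
  z = (-12 - (-4)·2.2857 - (4)·1.0571) / (11) = -0.6441
Iteration 2:
  x = (-10 - (-4)·1.0571 - (2)·-0.6441) / (-7) = 0.6405
  y = (-6 - (-1)·0.6405 - (3)·-0.6441) / (5) = -0.6854
  z = (-12 - (-4)·0.6405 - (4)·-0.6854) / (11) = -0.6088
Iteration 3:
  x = (-10 - (-4)·-0.6854 - (2)·-0.6088) / (-7) = 1.6463
  y = (-6 - (-1)·1.6463 - (3)·-0.6088) / (5) = -0.5055
  z = (-12 - (-4)·1.6463 - (4)·-0.5055) / (11) = -0.3084
Change: (1.0058, 0.1799, 0.3004) → max |·| = 1.0058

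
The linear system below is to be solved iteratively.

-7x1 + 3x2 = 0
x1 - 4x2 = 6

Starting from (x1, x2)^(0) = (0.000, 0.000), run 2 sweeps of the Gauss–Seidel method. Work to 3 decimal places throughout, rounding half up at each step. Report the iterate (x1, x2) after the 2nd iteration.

(-0.643, -1.661)

Iteration 1:
  x1 = (0 - (3)·0.000) / (-7) = 0.000
  x2 = (6 - (1)·0.000) / (-4) = -1.500
Iteration 2:
  x1 = (0 - (3)·-1.500) / (-7) = -0.643
  x2 = (6 - (1)·-0.643) / (-4) = -1.661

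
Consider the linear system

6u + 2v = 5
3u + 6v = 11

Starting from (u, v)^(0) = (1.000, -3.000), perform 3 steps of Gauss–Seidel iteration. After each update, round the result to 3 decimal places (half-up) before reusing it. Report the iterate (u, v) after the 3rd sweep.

Iteration 1:
  u = (5 - (2)·-3.000) / (6) = 1.833
  v = (11 - (3)·1.833) / (6) = 0.917
Iteration 2:
  u = (5 - (2)·0.917) / (6) = 0.528
  v = (11 - (3)·0.528) / (6) = 1.569
Iteration 3:
  u = (5 - (2)·1.569) / (6) = 0.310
  v = (11 - (3)·0.310) / (6) = 1.678

(0.310, 1.678)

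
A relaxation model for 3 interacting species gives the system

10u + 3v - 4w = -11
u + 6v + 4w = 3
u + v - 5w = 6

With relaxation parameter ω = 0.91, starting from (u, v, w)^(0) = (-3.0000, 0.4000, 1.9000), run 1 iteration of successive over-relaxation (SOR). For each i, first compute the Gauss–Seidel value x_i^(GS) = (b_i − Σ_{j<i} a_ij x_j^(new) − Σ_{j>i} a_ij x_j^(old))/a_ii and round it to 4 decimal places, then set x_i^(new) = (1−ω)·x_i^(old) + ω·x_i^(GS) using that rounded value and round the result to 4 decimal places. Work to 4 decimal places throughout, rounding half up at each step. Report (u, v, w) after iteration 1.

(-0.6886, -0.5572, -1.1478)

Iteration 1:
  u: GS value = (-11 - (3)·0.4000 - (-4)·1.9000) / (10) = -0.4600;  u ← (1−ω)·-3.0000 + ω·-0.4600 = -0.6886
  v: GS value = (3 - (1)·-0.6886 - (4)·1.9000) / (6) = -0.6519;  v ← (1−ω)·0.4000 + ω·-0.6519 = -0.5572
  w: GS value = (6 - (1)·-0.6886 - (1)·-0.5572) / (-5) = -1.4492;  w ← (1−ω)·1.9000 + ω·-1.4492 = -1.1478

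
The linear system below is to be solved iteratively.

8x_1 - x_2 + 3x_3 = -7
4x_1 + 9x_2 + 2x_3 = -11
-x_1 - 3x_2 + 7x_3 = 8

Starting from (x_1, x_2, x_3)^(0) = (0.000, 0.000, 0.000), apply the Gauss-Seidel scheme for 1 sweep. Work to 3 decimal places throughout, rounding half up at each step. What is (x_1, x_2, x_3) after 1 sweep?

Iteration 1:
  x_1 = (-7 - (-1)·0.000 - (3)·0.000) / (8) = -0.875
  x_2 = (-11 - (4)·-0.875 - (2)·0.000) / (9) = -0.833
  x_3 = (8 - (-1)·-0.875 - (-3)·-0.833) / (7) = 0.661

(-0.875, -0.833, 0.661)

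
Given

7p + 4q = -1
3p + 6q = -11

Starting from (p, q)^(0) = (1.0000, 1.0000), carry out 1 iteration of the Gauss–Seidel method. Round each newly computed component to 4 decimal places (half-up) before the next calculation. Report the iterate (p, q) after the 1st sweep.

(-0.7143, -1.4762)

Iteration 1:
  p = (-1 - (4)·1.0000) / (7) = -0.7143
  q = (-11 - (3)·-0.7143) / (6) = -1.4762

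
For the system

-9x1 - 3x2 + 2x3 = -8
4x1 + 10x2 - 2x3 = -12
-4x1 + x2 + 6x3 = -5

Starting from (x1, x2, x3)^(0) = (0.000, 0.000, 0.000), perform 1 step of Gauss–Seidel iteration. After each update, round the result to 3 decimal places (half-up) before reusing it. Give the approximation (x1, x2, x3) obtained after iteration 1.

(0.889, -1.556, 0.019)

Iteration 1:
  x1 = (-8 - (-3)·0.000 - (2)·0.000) / (-9) = 0.889
  x2 = (-12 - (4)·0.889 - (-2)·0.000) / (10) = -1.556
  x3 = (-5 - (-4)·0.889 - (1)·-1.556) / (6) = 0.019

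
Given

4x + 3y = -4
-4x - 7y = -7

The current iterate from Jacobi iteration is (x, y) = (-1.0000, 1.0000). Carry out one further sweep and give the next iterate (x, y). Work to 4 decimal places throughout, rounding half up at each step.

One sweep:
  x = (-4 - (3)·1.0000) / (4) = -1.7500
  y = (-7 - (-4)·-1.0000) / (-7) = 1.5714

(-1.7500, 1.5714)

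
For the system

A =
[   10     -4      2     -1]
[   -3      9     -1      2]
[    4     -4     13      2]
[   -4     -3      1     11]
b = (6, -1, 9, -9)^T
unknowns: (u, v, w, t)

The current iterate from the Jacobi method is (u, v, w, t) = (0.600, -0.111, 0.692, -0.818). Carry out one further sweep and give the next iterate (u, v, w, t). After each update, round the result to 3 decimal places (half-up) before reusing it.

(0.335, 0.348, 0.599, -0.693)

One sweep:
  u = (6 - (-4)·-0.111 - (2)·0.692 - (-1)·-0.818) / (10) = 0.335
  v = (-1 - (-3)·0.600 - (-1)·0.692 - (2)·-0.818) / (9) = 0.348
  w = (9 - (4)·0.600 - (-4)·-0.111 - (2)·-0.818) / (13) = 0.599
  t = (-9 - (-4)·0.600 - (-3)·-0.111 - (1)·0.692) / (11) = -0.693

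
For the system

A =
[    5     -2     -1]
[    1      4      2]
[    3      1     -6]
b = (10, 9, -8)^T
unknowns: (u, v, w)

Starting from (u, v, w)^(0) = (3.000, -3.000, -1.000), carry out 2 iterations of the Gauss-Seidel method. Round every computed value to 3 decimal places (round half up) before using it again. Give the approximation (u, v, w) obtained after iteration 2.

(3.453, 0.353, 3.119)

Iteration 1:
  u = (10 - (-2)·-3.000 - (-1)·-1.000) / (5) = 0.600
  v = (9 - (1)·0.600 - (2)·-1.000) / (4) = 2.600
  w = (-8 - (3)·0.600 - (1)·2.600) / (-6) = 2.067
Iteration 2:
  u = (10 - (-2)·2.600 - (-1)·2.067) / (5) = 3.453
  v = (9 - (1)·3.453 - (2)·2.067) / (4) = 0.353
  w = (-8 - (3)·3.453 - (1)·0.353) / (-6) = 3.119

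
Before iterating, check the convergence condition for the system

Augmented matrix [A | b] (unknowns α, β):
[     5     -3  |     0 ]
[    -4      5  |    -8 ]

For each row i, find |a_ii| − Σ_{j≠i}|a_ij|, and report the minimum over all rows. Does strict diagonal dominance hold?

row 1: |5| − (3) = 2
row 2: |5| − (4) = 1
minimum over rows = 1 → strictly diagonally dominant (convergence guaranteed)

1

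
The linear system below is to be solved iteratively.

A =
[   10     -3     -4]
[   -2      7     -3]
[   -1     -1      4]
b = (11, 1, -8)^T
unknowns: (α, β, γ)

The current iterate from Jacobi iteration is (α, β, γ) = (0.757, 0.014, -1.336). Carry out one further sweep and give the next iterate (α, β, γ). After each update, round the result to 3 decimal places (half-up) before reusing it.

(0.570, -0.213, -1.807)

One sweep:
  α = (11 - (-3)·0.014 - (-4)·-1.336) / (10) = 0.570
  β = (1 - (-2)·0.757 - (-3)·-1.336) / (7) = -0.213
  γ = (-8 - (-1)·0.757 - (-1)·0.014) / (4) = -1.807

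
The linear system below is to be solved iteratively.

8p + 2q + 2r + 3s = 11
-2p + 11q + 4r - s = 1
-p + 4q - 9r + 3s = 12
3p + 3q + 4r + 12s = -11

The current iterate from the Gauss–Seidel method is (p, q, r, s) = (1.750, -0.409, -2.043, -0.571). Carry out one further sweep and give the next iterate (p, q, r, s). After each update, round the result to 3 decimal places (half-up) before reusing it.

One sweep:
  p = (11 - (2)·-0.409 - (2)·-2.043 - (3)·-0.571) / (8) = 2.202
  q = (1 - (-2)·2.202 - (4)·-2.043 - (-1)·-0.571) / (11) = 1.182
  r = (12 - (-1)·2.202 - (4)·1.182 - (3)·-0.571) / (-9) = -1.243
  s = (-11 - (3)·2.202 - (3)·1.182 - (4)·-1.243) / (12) = -1.348

(2.202, 1.182, -1.243, -1.348)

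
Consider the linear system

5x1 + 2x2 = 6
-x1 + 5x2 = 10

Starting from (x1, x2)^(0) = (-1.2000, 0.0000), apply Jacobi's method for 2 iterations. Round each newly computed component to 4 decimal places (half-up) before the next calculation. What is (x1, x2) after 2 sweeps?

(0.4960, 2.2400)

Iteration 1:
  x1 = (6 - (2)·0.0000) / (5) = 1.2000
  x2 = (10 - (-1)·-1.2000) / (5) = 1.7600
Iteration 2:
  x1 = (6 - (2)·1.7600) / (5) = 0.4960
  x2 = (10 - (-1)·1.2000) / (5) = 2.2400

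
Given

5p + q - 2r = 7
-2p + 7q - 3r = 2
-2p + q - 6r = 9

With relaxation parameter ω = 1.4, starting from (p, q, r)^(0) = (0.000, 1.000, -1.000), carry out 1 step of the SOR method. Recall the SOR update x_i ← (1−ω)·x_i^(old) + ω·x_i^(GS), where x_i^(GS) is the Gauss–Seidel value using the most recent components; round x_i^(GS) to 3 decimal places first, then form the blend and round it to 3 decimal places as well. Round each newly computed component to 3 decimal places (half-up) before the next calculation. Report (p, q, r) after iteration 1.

Iteration 1:
  p: GS value = (7 - (1)·1.000 - (-2)·-1.000) / (5) = 0.800;  p ← (1−ω)·0.000 + ω·0.800 = 1.120
  q: GS value = (2 - (-2)·1.120 - (-3)·-1.000) / (7) = 0.177;  q ← (1−ω)·1.000 + ω·0.177 = -0.152
  r: GS value = (9 - (-2)·1.120 - (1)·-0.152) / (-6) = -1.899;  r ← (1−ω)·-1.000 + ω·-1.899 = -2.259

(1.120, -0.152, -2.259)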